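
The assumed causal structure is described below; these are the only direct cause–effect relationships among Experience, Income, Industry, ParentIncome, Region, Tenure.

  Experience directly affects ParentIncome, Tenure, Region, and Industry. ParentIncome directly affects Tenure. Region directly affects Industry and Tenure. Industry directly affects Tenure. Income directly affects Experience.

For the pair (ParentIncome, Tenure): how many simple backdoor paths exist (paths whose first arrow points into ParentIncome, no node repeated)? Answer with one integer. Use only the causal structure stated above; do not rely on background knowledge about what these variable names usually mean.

5

A backdoor path from ParentIncome to Tenure is any simple undirected path whose first edge points into ParentIncome (i.e. leaves ParentIncome via a parent).
Parents of ParentIncome: {Experience}.
Enumerating:
  P1: ParentIncome <- Experience -> Region -> Industry -> Tenure
  P2: ParentIncome <- Experience -> Region -> Tenure
  P3: ParentIncome <- Experience -> Industry <- Region -> Tenure
  P4: ParentIncome <- Experience -> Industry -> Tenure
  P5: ParentIncome <- Experience -> Tenure
That exhausts the simple backdoor paths. Count: 5.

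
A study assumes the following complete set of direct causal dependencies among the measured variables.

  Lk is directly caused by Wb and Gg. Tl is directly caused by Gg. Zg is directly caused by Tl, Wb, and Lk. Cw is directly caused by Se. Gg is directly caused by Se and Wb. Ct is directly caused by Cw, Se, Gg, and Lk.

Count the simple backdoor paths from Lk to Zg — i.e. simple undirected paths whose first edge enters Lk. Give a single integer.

4

A backdoor path from Lk to Zg is any simple undirected path whose first edge points into Lk (i.e. leaves Lk via a parent).
Parents of Lk: {Gg, Wb}.
Enumerating:
  P1: Lk <- Wb -> Gg -> Tl -> Zg
  P2: Lk <- Wb -> Zg
  P3: Lk <- Gg <- Wb -> Zg
  P4: Lk <- Gg -> Tl -> Zg
That exhausts the simple backdoor paths. Count: 4.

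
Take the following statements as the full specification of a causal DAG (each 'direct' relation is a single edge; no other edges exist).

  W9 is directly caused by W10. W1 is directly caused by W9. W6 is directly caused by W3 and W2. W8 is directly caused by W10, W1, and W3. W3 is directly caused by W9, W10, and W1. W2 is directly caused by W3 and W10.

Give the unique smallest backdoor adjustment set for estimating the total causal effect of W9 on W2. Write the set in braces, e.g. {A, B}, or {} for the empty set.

{W10}

Variables eligible for adjustment (non-descendants of W9, excluding W9 and W2): {W10}.
Backdoor paths from W9 to W2:
  P1: W9 <- W10 -> W3 -> W2
  P2: W9 <- W10 -> W3 -> W6 <- W2
  P3: W9 <- W10 -> W2
  P4: W9 <- W10 -> W8 <- W1 -> W3 -> W2
  P5: W9 <- W10 -> W8 <- W1 -> W3 -> W6 <- W2
  P6: W9 <- W10 -> W8 <- W3 -> W2
  P7: W9 <- W10 -> W8 <- W3 -> W6 <- W2
The empty set is not sufficient: P1 (W9 <- W10 -> W3 -> W2) has no collider blocking it and no conditioned non-collider, so it is open.
Try {W10}:
  P1: blocked at fork node W10 ∈ conditioning set.
  P2: blocked at fork node W10 ∈ conditioning set.
  P3: blocked at fork node W10 ∈ conditioning set.
  P4: blocked at fork node W10 ∈ conditioning set.
  P5: blocked at fork node W10 ∈ conditioning set.
  P6: blocked at fork node W10 ∈ conditioning set.
  P7: blocked at fork node W10 ∈ conditioning set.
{W10} contains no descendant of W9 and blocks every backdoor path.
{W10} is the unique smallest valid adjustment set.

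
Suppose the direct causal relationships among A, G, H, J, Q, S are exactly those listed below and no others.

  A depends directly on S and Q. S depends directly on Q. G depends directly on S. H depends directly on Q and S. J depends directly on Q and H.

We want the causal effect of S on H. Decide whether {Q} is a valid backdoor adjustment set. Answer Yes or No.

Backdoor paths from S to H (paths whose first edge points into S):
  P1: S <- Q -> H
  P2: S <- Q -> J <- H
Condition 1 (no descendant of S in the set): holds — descendants of S are {A, G, H, J}; none are in {Q}.
Condition 2 (every backdoor path blocked by {Q}):
  P1: blocked at fork node Q ∈ conditioning set.
  P2: blocked at fork node Q ∈ conditioning set.
{Q} satisfies the backdoor criterion.

Yes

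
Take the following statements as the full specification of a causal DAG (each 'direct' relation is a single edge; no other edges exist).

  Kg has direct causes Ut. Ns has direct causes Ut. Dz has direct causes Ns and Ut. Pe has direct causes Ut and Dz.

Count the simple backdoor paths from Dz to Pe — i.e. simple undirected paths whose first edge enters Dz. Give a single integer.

2

A backdoor path from Dz to Pe is any simple undirected path whose first edge points into Dz (i.e. leaves Dz via a parent).
Parents of Dz: {Ns, Ut}.
Enumerating:
  P1: Dz <- Ut -> Pe
  P2: Dz <- Ns <- Ut -> Pe
That exhausts the simple backdoor paths. Count: 2.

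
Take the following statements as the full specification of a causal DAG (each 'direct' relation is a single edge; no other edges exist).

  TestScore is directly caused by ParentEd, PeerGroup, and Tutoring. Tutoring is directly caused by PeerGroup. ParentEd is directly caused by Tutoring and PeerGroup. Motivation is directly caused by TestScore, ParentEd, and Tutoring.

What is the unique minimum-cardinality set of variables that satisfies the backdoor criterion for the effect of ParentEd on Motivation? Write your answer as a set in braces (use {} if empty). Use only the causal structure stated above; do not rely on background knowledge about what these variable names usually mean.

Variables eligible for adjustment (non-descendants of ParentEd, excluding ParentEd and Motivation): {PeerGroup, Tutoring}.
Backdoor paths from ParentEd to Motivation:
  P1: ParentEd <- PeerGroup -> Tutoring -> TestScore -> Motivation
  P2: ParentEd <- PeerGroup -> Tutoring -> Motivation
  P3: ParentEd <- PeerGroup -> TestScore <- Tutoring -> Motivation
  P4: ParentEd <- PeerGroup -> TestScore -> Motivation
  P5: ParentEd <- Tutoring <- PeerGroup -> TestScore -> Motivation
  P6: ParentEd <- Tutoring -> TestScore -> Motivation
  P7: ParentEd <- Tutoring -> Motivation
The empty set is not sufficient: P1 (ParentEd <- PeerGroup -> Tutoring -> TestScore -> Motivation) has no collider blocking it and no conditioned non-collider, so it is open.
Try {PeerGroup, Tutoring}:
  P1: blocked at fork node PeerGroup ∈ conditioning set.
  P2: blocked at fork node PeerGroup ∈ conditioning set.
  P3: blocked at fork node PeerGroup ∈ conditioning set.
  P4: blocked at fork node PeerGroup ∈ conditioning set.
  P5: blocked at chain node Tutoring ∈ conditioning set.
  P6: blocked at fork node Tutoring ∈ conditioning set.
  P7: blocked at fork node Tutoring ∈ conditioning set.
{PeerGroup, Tutoring} contains no descendant of ParentEd and blocks every backdoor path.
Every element of {PeerGroup, Tutoring} is needed (dropping PeerGroup leaves P4 open; dropping Tutoring leaves P6 open), so no proper subset is valid.
Among all size-2 subsets of the eligible variables, only {PeerGroup, Tutoring} blocks every backdoor path, so it is the unique smallest valid adjustment set.

{PeerGroup, Tutoring}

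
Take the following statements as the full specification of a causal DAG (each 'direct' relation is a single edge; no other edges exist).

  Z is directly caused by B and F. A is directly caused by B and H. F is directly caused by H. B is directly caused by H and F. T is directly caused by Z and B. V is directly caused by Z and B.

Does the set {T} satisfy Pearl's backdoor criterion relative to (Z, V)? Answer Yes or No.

No

Backdoor paths from Z to V (paths whose first edge points into Z):
  P1: Z <- F <- H -> B -> V
  P2: Z <- F <- H -> A <- B -> V
  P3: Z <- F -> B -> V
  P4: Z <- B -> V
Condition 1 (no descendant of Z in the set): FAILS — T is a descendant of Z.
Condition 2 (every backdoor path blocked by {T}):
  P1: open — no interior node is in the conditioning set.
  P2: blocked at collider A (neither it nor any descendant is in the conditioning set).
  P3: open — no interior node is in the conditioning set.
  P4: open — no interior node is in the conditioning set.
{T} does not satisfy the backdoor criterion.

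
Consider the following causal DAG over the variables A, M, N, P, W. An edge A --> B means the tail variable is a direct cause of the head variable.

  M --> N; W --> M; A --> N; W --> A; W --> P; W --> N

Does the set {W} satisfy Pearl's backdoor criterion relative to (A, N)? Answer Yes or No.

Backdoor paths from A to N (paths whose first edge points into A):
  P1: A <- W -> M -> N
  P2: A <- W -> N
Condition 1 (no descendant of A in the set): holds — descendants of A are {N}; none are in {W}.
Condition 2 (every backdoor path blocked by {W}):
  P1: blocked at fork node W ∈ conditioning set.
  P2: blocked at fork node W ∈ conditioning set.
{W} satisfies the backdoor criterion.

Yes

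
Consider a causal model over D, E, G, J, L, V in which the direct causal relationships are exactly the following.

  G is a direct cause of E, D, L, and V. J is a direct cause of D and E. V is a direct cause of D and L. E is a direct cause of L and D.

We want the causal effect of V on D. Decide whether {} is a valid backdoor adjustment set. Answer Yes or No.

Backdoor paths from V to D (paths whose first edge points into V):
  P1: V <- G -> E <- J -> D
  P2: V <- G -> E -> D
  P3: V <- G -> D
  P4: V <- G -> L <- E <- J -> D
  P5: V <- G -> L <- E -> D
Condition 1 (no descendant of V in the set): holds — descendants of V are {D, L}; none are in {}.
Condition 2 (every backdoor path blocked by {}):
  P1: blocked at collider E (neither it nor any descendant is in the conditioning set).
  P2: open — no interior node is in the conditioning set.
  P3: open — no interior node is in the conditioning set.
  P4: blocked at collider L (neither it nor any descendant is in the conditioning set).
  P5: blocked at collider L (neither it nor any descendant is in the conditioning set).
{} does not satisfy the backdoor criterion.

No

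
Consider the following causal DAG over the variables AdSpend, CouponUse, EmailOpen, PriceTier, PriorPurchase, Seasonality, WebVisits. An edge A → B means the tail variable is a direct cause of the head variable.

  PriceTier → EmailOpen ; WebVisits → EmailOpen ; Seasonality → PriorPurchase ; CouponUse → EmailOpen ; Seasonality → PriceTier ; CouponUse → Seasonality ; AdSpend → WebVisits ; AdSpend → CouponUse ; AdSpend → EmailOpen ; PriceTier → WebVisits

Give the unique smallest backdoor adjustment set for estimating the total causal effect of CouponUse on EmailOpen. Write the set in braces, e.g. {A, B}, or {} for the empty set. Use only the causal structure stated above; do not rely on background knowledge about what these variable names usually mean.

{AdSpend}

Variables eligible for adjustment (non-descendants of CouponUse, excluding CouponUse and EmailOpen): {AdSpend}.
Backdoor paths from CouponUse to EmailOpen:
  P1: CouponUse <- AdSpend -> WebVisits <- PriceTier -> EmailOpen
  P2: CouponUse <- AdSpend -> WebVisits -> EmailOpen
  P3: CouponUse <- AdSpend -> EmailOpen
The empty set is not sufficient: P2 (CouponUse <- AdSpend -> WebVisits -> EmailOpen) has no collider blocking it and no conditioned non-collider, so it is open.
Try {AdSpend}:
  P1: blocked at fork node AdSpend ∈ conditioning set.
  P2: blocked at fork node AdSpend ∈ conditioning set.
  P3: blocked at fork node AdSpend ∈ conditioning set.
{AdSpend} contains no descendant of CouponUse and blocks every backdoor path.
{AdSpend} is the unique smallest valid adjustment set.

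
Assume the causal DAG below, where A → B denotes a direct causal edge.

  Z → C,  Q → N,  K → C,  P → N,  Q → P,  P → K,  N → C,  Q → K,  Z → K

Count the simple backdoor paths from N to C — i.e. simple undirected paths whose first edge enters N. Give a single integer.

A backdoor path from N to C is any simple undirected path whose first edge points into N (i.e. leaves N via a parent).
Parents of N: {P, Q}.
Enumerating:
  P1: N <- Q -> P -> K <- Z -> C
  P2: N <- Q -> P -> K -> C
  P3: N <- Q -> K <- Z -> C
  P4: N <- Q -> K -> C
  P5: N <- P <- Q -> K <- Z -> C
  P6: N <- P <- Q -> K -> C
  P7: N <- P -> K <- Z -> C
  P8: N <- P -> K -> C
That exhausts the simple backdoor paths. Count: 8.

8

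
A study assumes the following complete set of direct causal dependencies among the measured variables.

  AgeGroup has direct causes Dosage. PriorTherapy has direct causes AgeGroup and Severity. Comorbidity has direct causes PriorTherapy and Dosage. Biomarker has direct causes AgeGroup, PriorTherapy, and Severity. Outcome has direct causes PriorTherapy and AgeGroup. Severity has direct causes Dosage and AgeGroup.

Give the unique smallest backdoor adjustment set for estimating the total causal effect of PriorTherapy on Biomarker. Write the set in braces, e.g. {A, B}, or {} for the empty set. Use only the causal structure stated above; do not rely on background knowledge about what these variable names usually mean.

Variables eligible for adjustment (non-descendants of PriorTherapy, excluding PriorTherapy and Biomarker): {AgeGroup, Dosage, Severity}.
Backdoor paths from PriorTherapy to Biomarker:
  P1: PriorTherapy <- AgeGroup <- Dosage -> Severity -> Biomarker
  P2: PriorTherapy <- AgeGroup -> Severity -> Biomarker
  P3: PriorTherapy <- AgeGroup -> Biomarker
  P4: PriorTherapy <- Severity <- Dosage -> AgeGroup -> Biomarker
  P5: PriorTherapy <- Severity <- AgeGroup -> Biomarker
  P6: PriorTherapy <- Severity -> Biomarker
The empty set is not sufficient: P1 (PriorTherapy <- AgeGroup <- Dosage -> Severity -> Biomarker) has no collider blocking it and no conditioned non-collider, so it is open.
Try {AgeGroup, Severity}:
  P1: blocked at chain node AgeGroup ∈ conditioning set.
  P2: blocked at fork node AgeGroup ∈ conditioning set.
  P3: blocked at fork node AgeGroup ∈ conditioning set.
  P4: blocked at chain node Severity ∈ conditioning set.
  P5: blocked at chain node Severity ∈ conditioning set.
  P6: blocked at fork node Severity ∈ conditioning set.
{AgeGroup, Severity} contains no descendant of PriorTherapy and blocks every backdoor path.
Every element of {AgeGroup, Severity} is needed (dropping AgeGroup leaves P3 open; dropping Severity leaves P6 open), so no proper subset is valid.
Among all size-2 subsets of the eligible variables, only {AgeGroup, Severity} blocks every backdoor path, so it is the unique smallest valid adjustment set.

{AgeGroup, Severity}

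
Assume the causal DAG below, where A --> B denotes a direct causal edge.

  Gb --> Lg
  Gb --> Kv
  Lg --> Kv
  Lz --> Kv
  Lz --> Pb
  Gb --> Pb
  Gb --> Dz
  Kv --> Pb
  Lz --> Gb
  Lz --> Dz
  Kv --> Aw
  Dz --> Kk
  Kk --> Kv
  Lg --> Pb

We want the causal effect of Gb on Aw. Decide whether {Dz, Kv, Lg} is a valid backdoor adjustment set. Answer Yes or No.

Backdoor paths from Gb to Aw (paths whose first edge points into Gb):
  P1: Gb <- Lz -> Dz -> Kk -> Kv -> Aw
  P2: Gb <- Lz -> Kv -> Aw
  P3: Gb <- Lz -> Pb <- Lg -> Kv -> Aw
  P4: Gb <- Lz -> Pb <- Kv -> Aw
Condition 1 (no descendant of Gb in the set): FAILS — Dz, Kv, and Lg are descendants of Gb.
Condition 2 (every backdoor path blocked by {Dz, Kv, Lg}):
  P1: blocked at chain node Dz ∈ conditioning set.
  P2: blocked at chain node Kv ∈ conditioning set.
  P3: blocked at collider Pb (neither it nor any descendant is in the conditioning set).
  P4: blocked at collider Pb (neither it nor any descendant is in the conditioning set).
{Dz, Kv, Lg} does not satisfy the backdoor criterion.

No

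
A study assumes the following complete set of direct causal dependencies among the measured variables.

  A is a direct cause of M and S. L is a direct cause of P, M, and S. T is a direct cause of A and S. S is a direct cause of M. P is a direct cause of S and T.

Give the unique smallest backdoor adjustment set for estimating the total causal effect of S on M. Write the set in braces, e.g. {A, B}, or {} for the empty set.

Variables eligible for adjustment (non-descendants of S, excluding S and M): {A, L, P, T}.
Backdoor paths from S to M:
  P1: S <- L -> P -> T -> A -> M
  P2: S <- L -> M
  P3: S <- P <- L -> M
  P4: S <- P -> T -> A -> M
  P5: S <- T <- P <- L -> M
  P6: S <- T -> A -> M
  P7: S <- A <- T <- P <- L -> M
  P8: S <- A -> M
The empty set is not sufficient: P1 (S <- L -> P -> T -> A -> M) has no collider blocking it and no conditioned non-collider, so it is open.
Try {A, L}:
  P1: blocked at fork node L ∈ conditioning set.
  P2: blocked at fork node L ∈ conditioning set.
  P3: blocked at fork node L ∈ conditioning set.
  P4: blocked at chain node A ∈ conditioning set.
  P5: blocked at fork node L ∈ conditioning set.
  P6: blocked at chain node A ∈ conditioning set.
  P7: blocked at chain node A ∈ conditioning set.
  P8: blocked at fork node A ∈ conditioning set.
{A, L} contains no descendant of S and blocks every backdoor path.
Every element of {A, L} is needed (dropping A leaves P4 open; dropping L leaves P2 open), so no proper subset is valid.
Among all size-2 subsets of the eligible variables, only {A, L} blocks every backdoor path, so it is the unique smallest valid adjustment set.

{A, L}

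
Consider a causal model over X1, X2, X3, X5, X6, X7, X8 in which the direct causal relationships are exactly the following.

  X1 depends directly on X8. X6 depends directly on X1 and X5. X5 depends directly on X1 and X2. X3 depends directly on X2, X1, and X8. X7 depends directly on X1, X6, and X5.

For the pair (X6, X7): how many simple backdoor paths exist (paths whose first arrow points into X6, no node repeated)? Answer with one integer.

8

A backdoor path from X6 to X7 is any simple undirected path whose first edge points into X6 (i.e. leaves X6 via a parent).
Parents of X6: {X1, X5}.
Enumerating:
  P1: X6 <- X1 <- X8 -> X3 <- X2 -> X5 -> X7
  P2: X6 <- X1 -> X5 -> X7
  P3: X6 <- X1 -> X3 <- X2 -> X5 -> X7
  P4: X6 <- X1 -> X7
  P5: X6 <- X5 <- X1 -> X7
  P6: X6 <- X5 <- X2 -> X3 <- X8 -> X1 -> X7
  P7: X6 <- X5 <- X2 -> X3 <- X1 -> X7
  P8: X6 <- X5 -> X7
That exhausts the simple backdoor paths. Count: 8.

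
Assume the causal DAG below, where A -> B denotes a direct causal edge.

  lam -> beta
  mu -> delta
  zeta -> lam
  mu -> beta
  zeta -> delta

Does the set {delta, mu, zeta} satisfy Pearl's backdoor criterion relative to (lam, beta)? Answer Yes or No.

Yes

Backdoor paths from lam to beta (paths whose first edge points into lam):
  P1: lam <- zeta -> delta <- mu -> beta
Condition 1 (no descendant of lam in the set): holds — descendants of lam are {beta}; none are in {delta, mu, zeta}.
Condition 2 (every backdoor path blocked by {delta, mu, zeta}):
  P1: blocked at fork node zeta ∈ conditioning set.
{delta, mu, zeta} satisfies the backdoor criterion.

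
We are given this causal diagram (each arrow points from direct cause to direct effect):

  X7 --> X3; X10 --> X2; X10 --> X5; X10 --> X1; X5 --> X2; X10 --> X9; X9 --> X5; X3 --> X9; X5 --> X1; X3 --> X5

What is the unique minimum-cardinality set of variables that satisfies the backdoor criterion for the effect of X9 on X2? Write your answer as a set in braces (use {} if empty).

{X10, X3}

Variables eligible for adjustment (non-descendants of X9, excluding X9 and X2): {X10, X3, X7}.
Backdoor paths from X9 to X2:
  P1: X9 <- X10 -> X5 -> X2
  P2: X9 <- X10 -> X2
  P3: X9 <- X10 -> X1 <- X5 -> X2
  P4: X9 <- X3 -> X5 <- X10 -> X2
  P5: X9 <- X3 -> X5 -> X2
  P6: X9 <- X3 -> X5 -> X1 <- X10 -> X2
The empty set is not sufficient: P1 (X9 <- X10 -> X5 -> X2) has no collider blocking it and no conditioned non-collider, so it is open.
Try {X10, X3}:
  P1: blocked at fork node X10 ∈ conditioning set.
  P2: blocked at fork node X10 ∈ conditioning set.
  P3: blocked at fork node X10 ∈ conditioning set.
  P4: blocked at fork node X3 ∈ conditioning set.
  P5: blocked at fork node X3 ∈ conditioning set.
  P6: blocked at fork node X3 ∈ conditioning set.
{X10, X3} contains no descendant of X9 and blocks every backdoor path.
Every element of {X10, X3} is needed (dropping X10 leaves P1 open; dropping X3 leaves P5 open), so no proper subset is valid.
Among all size-2 subsets of the eligible variables, only {X10, X3} blocks every backdoor path, so it is the unique smallest valid adjustment set.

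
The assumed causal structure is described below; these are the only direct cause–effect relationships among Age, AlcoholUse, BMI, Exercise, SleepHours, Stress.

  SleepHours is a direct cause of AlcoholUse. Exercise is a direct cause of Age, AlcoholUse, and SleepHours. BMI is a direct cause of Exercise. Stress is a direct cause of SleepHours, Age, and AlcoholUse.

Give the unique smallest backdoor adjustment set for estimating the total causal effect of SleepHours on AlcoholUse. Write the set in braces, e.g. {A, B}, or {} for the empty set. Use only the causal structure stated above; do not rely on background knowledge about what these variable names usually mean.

{Exercise, Stress}

Variables eligible for adjustment (non-descendants of SleepHours, excluding SleepHours and AlcoholUse): {Age, BMI, Exercise, Stress}.
Backdoor paths from SleepHours to AlcoholUse:
  P1: SleepHours <- Exercise -> Age <- Stress -> AlcoholUse
  P2: SleepHours <- Exercise -> AlcoholUse
  P3: SleepHours <- Stress -> Age <- Exercise -> AlcoholUse
  P4: SleepHours <- Stress -> AlcoholUse
The empty set is not sufficient: P2 (SleepHours <- Exercise -> AlcoholUse) has no collider blocking it and no conditioned non-collider, so it is open.
Try {Exercise, Stress}:
  P1: blocked at fork node Exercise ∈ conditioning set.
  P2: blocked at fork node Exercise ∈ conditioning set.
  P3: blocked at fork node Stress ∈ conditioning set.
  P4: blocked at fork node Stress ∈ conditioning set.
{Exercise, Stress} contains no descendant of SleepHours and blocks every backdoor path.
Every element of {Exercise, Stress} is needed (dropping Exercise leaves P2 open; dropping Stress leaves P4 open), so no proper subset is valid.
Among all size-2 subsets of the eligible variables, only {Exercise, Stress} blocks every backdoor path, so it is the unique smallest valid adjustment set.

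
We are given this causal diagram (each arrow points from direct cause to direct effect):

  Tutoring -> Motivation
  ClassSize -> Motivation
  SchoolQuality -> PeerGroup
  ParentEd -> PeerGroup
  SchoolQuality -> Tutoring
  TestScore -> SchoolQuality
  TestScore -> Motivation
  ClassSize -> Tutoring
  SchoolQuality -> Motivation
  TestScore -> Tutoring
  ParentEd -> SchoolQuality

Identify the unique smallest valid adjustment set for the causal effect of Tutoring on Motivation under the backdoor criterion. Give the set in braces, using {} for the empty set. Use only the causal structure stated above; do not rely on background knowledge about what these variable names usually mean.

{ClassSize, SchoolQuality, TestScore}

Variables eligible for adjustment (non-descendants of Tutoring, excluding Tutoring and Motivation): {ClassSize, ParentEd, PeerGroup, SchoolQuality, TestScore}.
Backdoor paths from Tutoring to Motivation:
  P1: Tutoring <- ClassSize -> Motivation
  P2: Tutoring <- TestScore -> SchoolQuality -> Motivation
  P3: Tutoring <- TestScore -> Motivation
  P4: Tutoring <- SchoolQuality <- TestScore -> Motivation
  P5: Tutoring <- SchoolQuality -> Motivation
The empty set is not sufficient: P1 (Tutoring <- ClassSize -> Motivation) has no collider blocking it and no conditioned non-collider, so it is open.
Try {ClassSize, SchoolQuality, TestScore}:
  P1: blocked at fork node ClassSize ∈ conditioning set.
  P2: blocked at fork node TestScore ∈ conditioning set.
  P3: blocked at fork node TestScore ∈ conditioning set.
  P4: blocked at chain node SchoolQuality ∈ conditioning set.
  P5: blocked at fork node SchoolQuality ∈ conditioning set.
{ClassSize, SchoolQuality, TestScore} contains no descendant of Tutoring and blocks every backdoor path.
Every element of {ClassSize, SchoolQuality, TestScore} is needed (dropping ClassSize leaves P1 open; dropping SchoolQuality leaves P5 open; dropping TestScore leaves P3 open), so no proper subset is valid.
Among all size-3 subsets of the eligible variables, only {ClassSize, SchoolQuality, TestScore} blocks every backdoor path, so it is the unique smallest valid adjustment set.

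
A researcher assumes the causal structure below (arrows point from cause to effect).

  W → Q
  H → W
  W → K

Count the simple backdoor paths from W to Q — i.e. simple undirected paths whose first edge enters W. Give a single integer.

0

A backdoor path from W to Q is any simple undirected path whose first edge points into W (i.e. leaves W via a parent).
Parents of W: {H}.
No simple path from any parent of W reaches Q without revisiting W, so there are no backdoor paths.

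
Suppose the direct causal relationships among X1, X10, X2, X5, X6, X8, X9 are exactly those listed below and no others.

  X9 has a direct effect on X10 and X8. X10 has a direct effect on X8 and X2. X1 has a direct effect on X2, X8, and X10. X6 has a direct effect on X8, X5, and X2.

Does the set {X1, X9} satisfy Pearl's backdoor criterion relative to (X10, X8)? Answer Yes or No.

Yes

Backdoor paths from X10 to X8 (paths whose first edge points into X10):
  P1: X10 <- X9 -> X8
  P2: X10 <- X1 -> X2 <- X6 -> X8
  P3: X10 <- X1 -> X8
Condition 1 (no descendant of X10 in the set): holds — descendants of X10 are {X2, X8}; none are in {X1, X9}.
Condition 2 (every backdoor path blocked by {X1, X9}):
  P1: blocked at fork node X9 ∈ conditioning set.
  P2: blocked at fork node X1 ∈ conditioning set.
  P3: blocked at fork node X1 ∈ conditioning set.
{X1, X9} satisfies the backdoor criterion.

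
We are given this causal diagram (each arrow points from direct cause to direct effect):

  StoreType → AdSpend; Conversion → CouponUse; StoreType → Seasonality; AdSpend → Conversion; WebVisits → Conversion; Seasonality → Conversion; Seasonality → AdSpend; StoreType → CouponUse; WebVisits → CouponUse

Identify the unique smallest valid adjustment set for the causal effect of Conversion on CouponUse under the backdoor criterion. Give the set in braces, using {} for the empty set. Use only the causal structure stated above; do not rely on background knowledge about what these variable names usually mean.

Variables eligible for adjustment (non-descendants of Conversion, excluding Conversion and CouponUse): {AdSpend, Seasonality, StoreType, WebVisits}.
Backdoor paths from Conversion to CouponUse:
  P1: Conversion <- Seasonality <- StoreType -> CouponUse
  P2: Conversion <- Seasonality -> AdSpend <- StoreType -> CouponUse
  P3: Conversion <- WebVisits -> CouponUse
  P4: Conversion <- AdSpend <- StoreType -> CouponUse
  P5: Conversion <- AdSpend <- Seasonality <- StoreType -> CouponUse
The empty set is not sufficient: P1 (Conversion <- Seasonality <- StoreType -> CouponUse) has no collider blocking it and no conditioned non-collider, so it is open.
Try {StoreType, WebVisits}:
  P1: blocked at fork node StoreType ∈ conditioning set.
  P2: blocked at collider AdSpend (neither it nor any descendant is in the conditioning set).
  P3: blocked at fork node WebVisits ∈ conditioning set.
  P4: blocked at fork node StoreType ∈ conditioning set.
  P5: blocked at fork node StoreType ∈ conditioning set.
{StoreType, WebVisits} contains no descendant of Conversion and blocks every backdoor path.
Every element of {StoreType, WebVisits} is needed (dropping StoreType leaves P1 open; dropping WebVisits leaves P3 open), so no proper subset is valid.
Among all size-2 subsets of the eligible variables, only {StoreType, WebVisits} blocks every backdoor path, so it is the unique smallest valid adjustment set.

{StoreType, WebVisits}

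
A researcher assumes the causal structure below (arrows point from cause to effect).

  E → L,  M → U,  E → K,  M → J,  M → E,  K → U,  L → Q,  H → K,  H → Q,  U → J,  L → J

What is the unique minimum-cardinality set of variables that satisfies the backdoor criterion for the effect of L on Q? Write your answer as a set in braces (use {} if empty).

{}

Variables eligible for adjustment (non-descendants of L, excluding L and Q): {E, H, K, M, U}.
Backdoor paths from L to Q:
  P1: L <- E <- M -> U <- K <- H -> Q
  P2: L <- E <- M -> J <- U <- K <- H -> Q
  P3: L <- E -> K <- H -> Q
Each backdoor path contains an unconditioned collider, so every path is already blocked with the empty conditioning set:
  P1: blocked at collider U (neither it nor any descendant is in the conditioning set).
  P2: blocked at collider J (neither it nor any descendant is in the conditioning set).
  P3: blocked at collider K (neither it nor any descendant is in the conditioning set).
The empty set is therefore the unique smallest valid set.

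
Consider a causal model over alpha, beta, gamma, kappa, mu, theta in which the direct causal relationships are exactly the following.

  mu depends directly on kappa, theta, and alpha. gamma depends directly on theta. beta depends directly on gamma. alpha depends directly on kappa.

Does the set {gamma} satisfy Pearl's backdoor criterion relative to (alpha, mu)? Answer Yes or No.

No

Backdoor paths from alpha to mu (paths whose first edge points into alpha):
  P1: alpha <- kappa -> mu
Condition 1 (no descendant of alpha in the set): holds — descendants of alpha are {mu}; none are in {gamma}.
Condition 2 (every backdoor path blocked by {gamma}):
  P1: open — no interior node is in the conditioning set.
{gamma} does not satisfy the backdoor criterion.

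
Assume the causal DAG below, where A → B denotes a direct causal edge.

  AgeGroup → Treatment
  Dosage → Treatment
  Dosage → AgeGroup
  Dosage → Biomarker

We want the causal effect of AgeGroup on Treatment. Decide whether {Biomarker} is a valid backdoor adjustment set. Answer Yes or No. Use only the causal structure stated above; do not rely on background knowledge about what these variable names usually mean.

No

Backdoor paths from AgeGroup to Treatment (paths whose first edge points into AgeGroup):
  P1: AgeGroup <- Dosage -> Treatment
Condition 1 (no descendant of AgeGroup in the set): holds — descendants of AgeGroup are {Treatment}; none are in {Biomarker}.
Condition 2 (every backdoor path blocked by {Biomarker}):
  P1: open — no interior node is in the conditioning set.
{Biomarker} does not satisfy the backdoor criterion.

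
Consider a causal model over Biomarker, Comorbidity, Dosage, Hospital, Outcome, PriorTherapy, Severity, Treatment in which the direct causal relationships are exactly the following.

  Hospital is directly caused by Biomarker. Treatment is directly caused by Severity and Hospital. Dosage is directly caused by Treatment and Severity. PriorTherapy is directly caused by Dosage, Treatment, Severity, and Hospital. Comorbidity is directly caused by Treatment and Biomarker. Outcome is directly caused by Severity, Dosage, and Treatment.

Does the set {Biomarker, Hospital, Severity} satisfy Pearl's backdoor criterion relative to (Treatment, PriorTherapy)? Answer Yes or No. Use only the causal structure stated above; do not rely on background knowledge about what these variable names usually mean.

Backdoor paths from Treatment to PriorTherapy (paths whose first edge points into Treatment):
  P1: Treatment <- Severity -> Dosage -> PriorTherapy
  P2: Treatment <- Severity -> Outcome <- Dosage -> PriorTherapy
  P3: Treatment <- Severity -> PriorTherapy
  P4: Treatment <- Hospital -> PriorTherapy
Condition 1 (no descendant of Treatment in the set): holds — descendants of Treatment are {Comorbidity, Dosage, Outcome, PriorTherapy}; none are in {Biomarker, Hospital, Severity}.
Condition 2 (every backdoor path blocked by {Biomarker, Hospital, Severity}):
  P1: blocked at fork node Severity ∈ conditioning set.
  P2: blocked at fork node Severity ∈ conditioning set.
  P3: blocked at fork node Severity ∈ conditioning set.
  P4: blocked at fork node Hospital ∈ conditioning set.
{Biomarker, Hospital, Severity} satisfies the backdoor criterion.

Yes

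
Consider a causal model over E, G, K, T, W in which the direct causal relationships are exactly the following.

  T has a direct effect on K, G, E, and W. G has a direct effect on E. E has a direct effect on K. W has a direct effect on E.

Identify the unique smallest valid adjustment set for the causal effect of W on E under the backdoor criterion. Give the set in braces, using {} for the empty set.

Variables eligible for adjustment (non-descendants of W, excluding W and E): {G, T}.
Backdoor paths from W to E:
  P1: W <- T -> G -> E
  P2: W <- T -> E
  P3: W <- T -> K <- E
The empty set is not sufficient: P1 (W <- T -> G -> E) has no collider blocking it and no conditioned non-collider, so it is open.
Try {T}:
  P1: blocked at fork node T ∈ conditioning set.
  P2: blocked at fork node T ∈ conditioning set.
  P3: blocked at fork node T ∈ conditioning set.
{T} contains no descendant of W and blocks every backdoor path.
No other singleton works — e.g. {G} leaves P2 open — so {T} is the unique smallest valid adjustment set.

{T}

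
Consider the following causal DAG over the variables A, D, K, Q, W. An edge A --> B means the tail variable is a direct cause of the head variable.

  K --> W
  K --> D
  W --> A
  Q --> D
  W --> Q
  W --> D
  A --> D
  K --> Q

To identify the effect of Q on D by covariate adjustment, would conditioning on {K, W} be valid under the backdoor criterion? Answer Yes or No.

Yes

Backdoor paths from Q to D (paths whose first edge points into Q):
  P1: Q <- K -> W -> A -> D
  P2: Q <- K -> W -> D
  P3: Q <- K -> D
  P4: Q <- W <- K -> D
  P5: Q <- W -> A -> D
  P6: Q <- W -> D
Condition 1 (no descendant of Q in the set): holds — descendants of Q are {D}; none are in {K, W}.
Condition 2 (every backdoor path blocked by {K, W}):
  P1: blocked at fork node K ∈ conditioning set.
  P2: blocked at fork node K ∈ conditioning set.
  P3: blocked at fork node K ∈ conditioning set.
  P4: blocked at chain node W ∈ conditioning set.
  P5: blocked at fork node W ∈ conditioning set.
  P6: blocked at fork node W ∈ conditioning set.
{K, W} satisfies the backdoor criterion.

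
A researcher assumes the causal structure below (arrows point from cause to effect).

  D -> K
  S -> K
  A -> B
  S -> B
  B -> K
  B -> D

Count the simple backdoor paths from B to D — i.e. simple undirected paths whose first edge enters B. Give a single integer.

1

A backdoor path from B to D is any simple undirected path whose first edge points into B (i.e. leaves B via a parent).
Parents of B: {A, S}.
Enumerating:
  P1: B <- S -> K <- D
That exhausts the simple backdoor paths. Count: 1.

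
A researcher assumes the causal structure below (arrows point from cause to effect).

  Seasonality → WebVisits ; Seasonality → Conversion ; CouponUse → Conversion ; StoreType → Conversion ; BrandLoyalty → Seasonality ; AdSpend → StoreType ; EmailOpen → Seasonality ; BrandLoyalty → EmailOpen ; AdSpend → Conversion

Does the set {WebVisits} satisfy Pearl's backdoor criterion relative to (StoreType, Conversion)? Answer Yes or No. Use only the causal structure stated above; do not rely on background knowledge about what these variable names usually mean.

No

Backdoor paths from StoreType to Conversion (paths whose first edge points into StoreType):
  P1: StoreType <- AdSpend -> Conversion
Condition 1 (no descendant of StoreType in the set): holds — descendants of StoreType are {Conversion}; none are in {WebVisits}.
Condition 2 (every backdoor path blocked by {WebVisits}):
  P1: open — no interior node is in the conditioning set.
{WebVisits} does not satisfy the backdoor criterion.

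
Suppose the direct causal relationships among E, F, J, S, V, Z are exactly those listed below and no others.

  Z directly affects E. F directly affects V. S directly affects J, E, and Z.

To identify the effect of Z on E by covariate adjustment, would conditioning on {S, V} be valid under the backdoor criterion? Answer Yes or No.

Backdoor paths from Z to E (paths whose first edge points into Z):
  P1: Z <- S -> E
Condition 1 (no descendant of Z in the set): holds — descendants of Z are {E}; none are in {S, V}.
Condition 2 (every backdoor path blocked by {S, V}):
  P1: blocked at fork node S ∈ conditioning set.
{S, V} satisfies the backdoor criterion.

Yes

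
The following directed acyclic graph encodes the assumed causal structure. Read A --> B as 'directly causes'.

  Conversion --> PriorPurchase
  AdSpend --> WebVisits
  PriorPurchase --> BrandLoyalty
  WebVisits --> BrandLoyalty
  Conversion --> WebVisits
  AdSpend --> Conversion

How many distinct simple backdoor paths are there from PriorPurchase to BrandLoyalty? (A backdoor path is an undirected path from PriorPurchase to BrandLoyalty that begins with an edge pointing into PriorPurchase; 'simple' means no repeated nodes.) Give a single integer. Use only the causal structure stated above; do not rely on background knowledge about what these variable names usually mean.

2

A backdoor path from PriorPurchase to BrandLoyalty is any simple undirected path whose first edge points into PriorPurchase (i.e. leaves PriorPurchase via a parent).
Parents of PriorPurchase: {Conversion}.
Enumerating:
  P1: PriorPurchase <- Conversion <- AdSpend -> WebVisits -> BrandLoyalty
  P2: PriorPurchase <- Conversion -> WebVisits -> BrandLoyalty
That exhausts the simple backdoor paths. Count: 2.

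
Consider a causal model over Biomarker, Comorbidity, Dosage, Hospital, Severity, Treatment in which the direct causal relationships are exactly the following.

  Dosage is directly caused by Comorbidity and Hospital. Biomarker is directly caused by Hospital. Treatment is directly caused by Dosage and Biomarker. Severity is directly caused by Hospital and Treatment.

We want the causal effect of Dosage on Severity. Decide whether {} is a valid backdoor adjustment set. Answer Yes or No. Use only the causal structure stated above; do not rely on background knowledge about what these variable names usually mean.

No

Backdoor paths from Dosage to Severity (paths whose first edge points into Dosage):
  P1: Dosage <- Hospital -> Biomarker -> Treatment -> Severity
  P2: Dosage <- Hospital -> Severity
Condition 1 (no descendant of Dosage in the set): holds — descendants of Dosage are {Severity, Treatment}; none are in {}.
Condition 2 (every backdoor path blocked by {}):
  P1: open — no interior node is in the conditioning set.
  P2: open — no interior node is in the conditioning set.
{} does not satisfy the backdoor criterion.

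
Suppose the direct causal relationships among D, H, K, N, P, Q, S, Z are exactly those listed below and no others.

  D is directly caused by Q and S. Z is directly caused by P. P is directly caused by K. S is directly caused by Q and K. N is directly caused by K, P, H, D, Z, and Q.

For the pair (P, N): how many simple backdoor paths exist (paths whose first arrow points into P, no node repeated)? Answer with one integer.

5

A backdoor path from P to N is any simple undirected path whose first edge points into P (i.e. leaves P via a parent).
Parents of P: {K}.
Enumerating:
  P1: P <- K -> S <- Q -> D -> N
  P2: P <- K -> S <- Q -> N
  P3: P <- K -> S -> D <- Q -> N
  P4: P <- K -> S -> D -> N
  P5: P <- K -> N
That exhausts the simple backdoor paths. Count: 5.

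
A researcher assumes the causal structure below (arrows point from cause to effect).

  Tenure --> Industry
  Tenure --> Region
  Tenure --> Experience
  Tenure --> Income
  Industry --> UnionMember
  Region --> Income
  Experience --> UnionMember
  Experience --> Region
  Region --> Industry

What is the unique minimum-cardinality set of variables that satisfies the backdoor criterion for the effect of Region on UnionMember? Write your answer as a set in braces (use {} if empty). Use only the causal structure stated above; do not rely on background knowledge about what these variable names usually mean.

{Experience, Tenure}

Variables eligible for adjustment (non-descendants of Region, excluding Region and UnionMember): {Experience, Tenure}.
Backdoor paths from Region to UnionMember:
  P1: Region <- Tenure -> Experience -> UnionMember
  P2: Region <- Tenure -> Industry -> UnionMember
  P3: Region <- Experience <- Tenure -> Industry -> UnionMember
  P4: Region <- Experience -> UnionMember
The empty set is not sufficient: P1 (Region <- Tenure -> Experience -> UnionMember) has no collider blocking it and no conditioned non-collider, so it is open.
Try {Experience, Tenure}:
  P1: blocked at fork node Tenure ∈ conditioning set.
  P2: blocked at fork node Tenure ∈ conditioning set.
  P3: blocked at chain node Experience ∈ conditioning set.
  P4: blocked at fork node Experience ∈ conditioning set.
{Experience, Tenure} contains no descendant of Region and blocks every backdoor path.
Every element of {Experience, Tenure} is needed (dropping Experience leaves P4 open; dropping Tenure leaves P2 open), so no proper subset is valid.
Among all size-2 subsets of the eligible variables, only {Experience, Tenure} blocks every backdoor path, so it is the unique smallest valid adjustment set.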